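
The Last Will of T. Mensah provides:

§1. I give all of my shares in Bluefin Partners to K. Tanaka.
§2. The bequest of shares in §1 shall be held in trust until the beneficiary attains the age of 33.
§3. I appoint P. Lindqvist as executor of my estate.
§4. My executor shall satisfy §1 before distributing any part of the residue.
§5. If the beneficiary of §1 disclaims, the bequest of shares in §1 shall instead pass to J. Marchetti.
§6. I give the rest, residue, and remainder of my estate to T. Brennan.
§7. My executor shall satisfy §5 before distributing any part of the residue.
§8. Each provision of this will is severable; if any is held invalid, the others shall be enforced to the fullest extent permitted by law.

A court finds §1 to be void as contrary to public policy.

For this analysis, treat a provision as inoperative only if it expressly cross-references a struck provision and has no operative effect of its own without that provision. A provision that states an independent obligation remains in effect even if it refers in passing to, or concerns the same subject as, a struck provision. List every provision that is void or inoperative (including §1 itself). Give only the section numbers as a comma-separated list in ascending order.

§1 is struck. The only function of §2 is the trust for §1, so it cannot stand once §1 is removed. §4 has no operative effect of its own apart from §1 and is therefore inoperative. §5 has no operative effect of its own apart from §1 and is therefore inoperative. §7 operates only by reference to §5, so it falls with §5. §8 is a severability clause and preserves every provision that can still be given independent effect. §3, §6, and §8 remain in effect.

1, 2, 4, 5, 7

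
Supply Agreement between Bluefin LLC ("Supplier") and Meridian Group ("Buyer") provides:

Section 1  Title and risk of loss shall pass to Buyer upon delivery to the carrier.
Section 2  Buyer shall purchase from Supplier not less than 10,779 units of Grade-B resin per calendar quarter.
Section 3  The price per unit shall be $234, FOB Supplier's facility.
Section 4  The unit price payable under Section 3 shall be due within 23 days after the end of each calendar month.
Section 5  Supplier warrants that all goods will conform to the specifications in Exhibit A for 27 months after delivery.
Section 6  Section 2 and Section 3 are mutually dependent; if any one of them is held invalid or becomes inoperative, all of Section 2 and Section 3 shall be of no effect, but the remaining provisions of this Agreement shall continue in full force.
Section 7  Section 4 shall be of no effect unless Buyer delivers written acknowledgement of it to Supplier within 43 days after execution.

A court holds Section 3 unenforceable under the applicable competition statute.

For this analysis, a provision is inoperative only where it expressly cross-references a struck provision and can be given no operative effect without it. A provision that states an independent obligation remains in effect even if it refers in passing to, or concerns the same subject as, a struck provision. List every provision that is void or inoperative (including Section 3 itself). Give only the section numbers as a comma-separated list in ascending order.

Section 3 is struck. Section 4 does nothing except set the payment deadline for the unit price by reference to Section 3; with Section 3 gone it has no independent effect and is inoperative. Section 7 merely fixes the acknowledgement condition for Section 4; with Section 4 gone it has nothing to operate on and falls away. Section 6 declares Section 2 and Section 3 mutually dependent; since one of them has fallen, all of them are of no effect. That brings down Section 2 as well. The remainder continues in force under Section 6. That leaves Section 1, Section 5, and Section 6 in effect.

2, 3, 4, 7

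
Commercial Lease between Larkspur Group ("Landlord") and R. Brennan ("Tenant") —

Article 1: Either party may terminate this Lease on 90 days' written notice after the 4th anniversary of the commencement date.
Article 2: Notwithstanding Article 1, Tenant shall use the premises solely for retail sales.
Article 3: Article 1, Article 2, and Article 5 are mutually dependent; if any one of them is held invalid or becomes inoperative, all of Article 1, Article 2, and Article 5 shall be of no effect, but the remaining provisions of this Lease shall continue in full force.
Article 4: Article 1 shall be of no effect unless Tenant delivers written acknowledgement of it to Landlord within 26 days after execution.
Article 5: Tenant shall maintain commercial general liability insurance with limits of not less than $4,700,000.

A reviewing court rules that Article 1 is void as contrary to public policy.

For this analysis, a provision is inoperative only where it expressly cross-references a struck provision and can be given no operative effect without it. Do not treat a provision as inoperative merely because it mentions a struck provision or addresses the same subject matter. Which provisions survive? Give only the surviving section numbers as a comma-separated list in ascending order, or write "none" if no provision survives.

Article 1 is struck. Article 4 has no operative effect of its own apart from Article 1 and is therefore inoperative. Article 3 declares Article 1, Article 2, and Article 5 mutually dependent; since one of them has fallen, all of them are of no effect. That brings down Article 2 and Article 5 as well. The remainder continues in force under Article 3. Only Article 3 remains in effect.

3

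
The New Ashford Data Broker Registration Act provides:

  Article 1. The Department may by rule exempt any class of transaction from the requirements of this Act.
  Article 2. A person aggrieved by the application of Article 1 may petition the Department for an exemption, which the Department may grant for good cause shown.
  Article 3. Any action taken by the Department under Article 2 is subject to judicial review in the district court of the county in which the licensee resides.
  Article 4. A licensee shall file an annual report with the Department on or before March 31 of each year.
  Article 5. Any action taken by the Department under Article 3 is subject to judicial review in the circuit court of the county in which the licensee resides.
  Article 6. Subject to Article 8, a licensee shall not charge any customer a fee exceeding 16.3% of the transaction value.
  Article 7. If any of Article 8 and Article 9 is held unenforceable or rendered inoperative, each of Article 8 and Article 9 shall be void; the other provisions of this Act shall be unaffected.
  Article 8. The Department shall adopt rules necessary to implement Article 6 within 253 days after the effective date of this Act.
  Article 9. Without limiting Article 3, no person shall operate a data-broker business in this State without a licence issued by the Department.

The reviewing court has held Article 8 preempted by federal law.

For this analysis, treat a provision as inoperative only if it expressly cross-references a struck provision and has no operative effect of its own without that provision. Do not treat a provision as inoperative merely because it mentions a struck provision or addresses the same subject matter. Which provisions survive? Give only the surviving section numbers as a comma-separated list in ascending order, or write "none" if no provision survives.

1, 2, 3, 4, 5, 6, 7

Article 8 is struck. Article 6 mentions Article 8 but its own obligation stands independently of Article 8, so Article 6 is not affected. Nothing else in the Act is defined by reference to Article 8. Article 7 declares Article 8 and Article 9 mutually dependent; since one of them has fallen, all of them are of no effect. That brings down Article 9 as well. The remainder continues in force under Article 7. The provisions still in force are Article 1, Article 2, Article 3, Article 4, Article 5, Article 6, and Article 7.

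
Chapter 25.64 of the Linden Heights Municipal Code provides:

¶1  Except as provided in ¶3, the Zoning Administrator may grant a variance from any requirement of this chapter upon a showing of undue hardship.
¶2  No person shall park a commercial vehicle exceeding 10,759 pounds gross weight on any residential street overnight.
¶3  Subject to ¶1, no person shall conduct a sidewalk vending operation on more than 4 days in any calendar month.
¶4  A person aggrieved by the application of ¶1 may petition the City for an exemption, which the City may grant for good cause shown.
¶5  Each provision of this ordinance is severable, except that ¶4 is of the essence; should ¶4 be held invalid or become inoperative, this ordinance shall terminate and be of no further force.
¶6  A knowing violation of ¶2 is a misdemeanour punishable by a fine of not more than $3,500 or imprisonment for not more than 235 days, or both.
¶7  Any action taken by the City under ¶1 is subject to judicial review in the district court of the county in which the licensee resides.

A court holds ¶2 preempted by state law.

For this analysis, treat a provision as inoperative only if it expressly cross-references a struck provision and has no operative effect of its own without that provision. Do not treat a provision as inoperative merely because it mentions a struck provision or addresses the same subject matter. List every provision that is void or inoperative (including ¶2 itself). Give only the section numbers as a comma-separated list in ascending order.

¶2 is struck. ¶6 operates only by reference to ¶2, so it falls with ¶2. ¶5 makes ¶4 an essential term, but ¶4 is unaffected, so the severability proviso in ¶5 preserves the remaining provisions. The provisions still in force are ¶1, ¶3, ¶4, ¶5, and ¶7.

2, 6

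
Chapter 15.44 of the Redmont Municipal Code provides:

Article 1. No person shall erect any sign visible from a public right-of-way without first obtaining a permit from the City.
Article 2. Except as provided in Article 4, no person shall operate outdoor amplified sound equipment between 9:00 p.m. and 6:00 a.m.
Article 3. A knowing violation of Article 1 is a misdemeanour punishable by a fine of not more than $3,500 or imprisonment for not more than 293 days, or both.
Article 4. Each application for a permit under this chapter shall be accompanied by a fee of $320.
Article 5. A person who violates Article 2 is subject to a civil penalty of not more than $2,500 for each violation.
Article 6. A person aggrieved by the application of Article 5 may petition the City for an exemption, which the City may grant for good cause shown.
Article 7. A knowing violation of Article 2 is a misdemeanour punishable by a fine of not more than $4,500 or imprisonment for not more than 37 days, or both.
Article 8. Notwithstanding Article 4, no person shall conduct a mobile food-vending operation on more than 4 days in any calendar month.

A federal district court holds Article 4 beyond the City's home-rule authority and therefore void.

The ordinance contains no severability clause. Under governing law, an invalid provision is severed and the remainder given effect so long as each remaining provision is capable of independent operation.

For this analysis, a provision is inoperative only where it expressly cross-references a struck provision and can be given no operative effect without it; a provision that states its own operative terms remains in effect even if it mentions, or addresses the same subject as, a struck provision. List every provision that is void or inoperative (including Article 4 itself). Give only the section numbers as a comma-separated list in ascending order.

Article 4 is struck. Although Article 2 refers to Article 4, its operative terms do not depend on Article 4, so it remains in effect. Although Article 8 refers to Article 4, its operative terms do not depend on Article 4, so it remains in effect. Nothing else in the ordinance is defined by reference to Article 4. Under the stated default rule, only provisions that cannot operate independently fall away; the rest are enforced. Article 1, Article 2, Article 3, Article 5, Article 6, Article 7, and Article 8 remain in effect.

4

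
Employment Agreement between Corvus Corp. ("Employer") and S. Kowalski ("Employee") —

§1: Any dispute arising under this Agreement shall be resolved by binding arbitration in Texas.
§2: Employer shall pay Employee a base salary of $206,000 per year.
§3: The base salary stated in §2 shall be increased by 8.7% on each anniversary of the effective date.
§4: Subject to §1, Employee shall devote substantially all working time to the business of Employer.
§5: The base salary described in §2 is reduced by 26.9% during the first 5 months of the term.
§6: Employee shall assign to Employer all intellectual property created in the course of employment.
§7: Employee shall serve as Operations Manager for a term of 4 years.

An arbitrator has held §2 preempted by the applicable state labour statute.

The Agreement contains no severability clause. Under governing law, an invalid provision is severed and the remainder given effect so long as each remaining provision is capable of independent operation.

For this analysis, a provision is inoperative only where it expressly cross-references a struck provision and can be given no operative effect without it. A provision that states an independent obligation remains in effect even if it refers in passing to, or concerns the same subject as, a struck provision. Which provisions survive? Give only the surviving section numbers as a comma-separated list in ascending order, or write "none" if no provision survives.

§2 is struck. §3 operates only by reference to §2, so it falls with §2. §5 has no operative effect of its own apart from §2 and is therefore inoperative. With no severability clause, the stated default rule severs what cannot stand and enforces each remaining provision that can operate on its own. That leaves §1, §4, §6, and §7 in effect.

1, 4, 6, 7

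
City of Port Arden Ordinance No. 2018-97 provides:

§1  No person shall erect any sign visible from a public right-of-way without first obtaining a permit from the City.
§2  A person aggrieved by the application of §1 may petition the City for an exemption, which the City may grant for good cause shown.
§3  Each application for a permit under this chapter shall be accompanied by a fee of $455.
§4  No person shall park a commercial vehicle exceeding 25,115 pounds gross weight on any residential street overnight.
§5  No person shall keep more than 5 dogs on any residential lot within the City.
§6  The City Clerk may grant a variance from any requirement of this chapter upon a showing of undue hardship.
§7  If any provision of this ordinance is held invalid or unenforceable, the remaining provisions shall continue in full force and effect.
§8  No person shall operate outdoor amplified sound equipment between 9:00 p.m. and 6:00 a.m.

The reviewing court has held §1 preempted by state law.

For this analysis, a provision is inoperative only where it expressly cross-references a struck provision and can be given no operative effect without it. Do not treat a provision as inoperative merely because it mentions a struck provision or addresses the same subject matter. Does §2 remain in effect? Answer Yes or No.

§1 is struck. §2 merely fixes the exemption procedure for §1; with §1 gone it has nothing to operate on and falls away. §7 is a severability clause and preserves every provision that can still be given independent effect. §3, §4, §5, §6, §7, and §8 remain in effect. §2 is among the inoperative provisions, so the answer is no.

No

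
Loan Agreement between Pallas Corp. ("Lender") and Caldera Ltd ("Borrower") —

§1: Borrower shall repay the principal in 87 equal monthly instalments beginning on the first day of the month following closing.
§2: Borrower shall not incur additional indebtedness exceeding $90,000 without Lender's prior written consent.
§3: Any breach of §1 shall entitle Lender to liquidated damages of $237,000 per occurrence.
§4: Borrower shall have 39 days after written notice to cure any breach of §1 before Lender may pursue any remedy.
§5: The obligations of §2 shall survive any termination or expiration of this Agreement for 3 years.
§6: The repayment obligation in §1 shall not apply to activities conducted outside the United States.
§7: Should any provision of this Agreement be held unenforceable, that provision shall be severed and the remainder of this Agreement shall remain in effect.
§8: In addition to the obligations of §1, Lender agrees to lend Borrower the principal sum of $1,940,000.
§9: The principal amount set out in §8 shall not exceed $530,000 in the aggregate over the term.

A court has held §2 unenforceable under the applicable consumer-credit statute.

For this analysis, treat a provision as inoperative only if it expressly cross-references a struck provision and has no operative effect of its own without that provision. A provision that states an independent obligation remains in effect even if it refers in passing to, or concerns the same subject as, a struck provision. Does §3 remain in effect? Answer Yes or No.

Yes

§2 is struck. §5 operates only by reference to §2, so it falls with §2. §7 is a severability clause and preserves every provision that can still be given independent effect. The provisions still in force are §1, §3, §4, §6, §7, §8, and §9. §3 is among the surviving provisions, so the answer is yes.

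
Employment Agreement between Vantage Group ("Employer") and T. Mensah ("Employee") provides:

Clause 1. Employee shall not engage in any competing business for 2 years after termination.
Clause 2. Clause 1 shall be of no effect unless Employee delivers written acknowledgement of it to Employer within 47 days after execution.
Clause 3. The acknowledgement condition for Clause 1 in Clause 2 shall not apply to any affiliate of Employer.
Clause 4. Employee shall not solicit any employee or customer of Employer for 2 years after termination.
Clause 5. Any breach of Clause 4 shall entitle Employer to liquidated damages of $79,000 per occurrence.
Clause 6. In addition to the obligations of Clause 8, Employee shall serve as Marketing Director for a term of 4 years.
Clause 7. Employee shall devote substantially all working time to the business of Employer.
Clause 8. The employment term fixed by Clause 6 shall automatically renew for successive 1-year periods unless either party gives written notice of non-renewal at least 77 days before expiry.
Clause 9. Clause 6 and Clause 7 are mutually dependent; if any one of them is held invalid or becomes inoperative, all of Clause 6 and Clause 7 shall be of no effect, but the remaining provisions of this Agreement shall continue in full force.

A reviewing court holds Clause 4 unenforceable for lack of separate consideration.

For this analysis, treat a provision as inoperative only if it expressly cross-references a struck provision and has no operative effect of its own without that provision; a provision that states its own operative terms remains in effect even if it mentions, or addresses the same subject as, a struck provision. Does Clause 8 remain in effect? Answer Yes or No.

Yes

Clause 4 is struck. Clause 5 does nothing except set the liquidated-damages amount by reference to Clause 4; with Clause 4 gone it has no independent effect and is inoperative. Clause 9 ties Clause 6 and Clause 7 together, but none of those is affected here; the remaining provisions continue in force under Clause 9. That leaves Clause 1, Clause 2, Clause 3, Clause 6, Clause 7, Clause 8, and Clause 9 in effect. Clause 8 is among the surviving provisions, so the answer is yes.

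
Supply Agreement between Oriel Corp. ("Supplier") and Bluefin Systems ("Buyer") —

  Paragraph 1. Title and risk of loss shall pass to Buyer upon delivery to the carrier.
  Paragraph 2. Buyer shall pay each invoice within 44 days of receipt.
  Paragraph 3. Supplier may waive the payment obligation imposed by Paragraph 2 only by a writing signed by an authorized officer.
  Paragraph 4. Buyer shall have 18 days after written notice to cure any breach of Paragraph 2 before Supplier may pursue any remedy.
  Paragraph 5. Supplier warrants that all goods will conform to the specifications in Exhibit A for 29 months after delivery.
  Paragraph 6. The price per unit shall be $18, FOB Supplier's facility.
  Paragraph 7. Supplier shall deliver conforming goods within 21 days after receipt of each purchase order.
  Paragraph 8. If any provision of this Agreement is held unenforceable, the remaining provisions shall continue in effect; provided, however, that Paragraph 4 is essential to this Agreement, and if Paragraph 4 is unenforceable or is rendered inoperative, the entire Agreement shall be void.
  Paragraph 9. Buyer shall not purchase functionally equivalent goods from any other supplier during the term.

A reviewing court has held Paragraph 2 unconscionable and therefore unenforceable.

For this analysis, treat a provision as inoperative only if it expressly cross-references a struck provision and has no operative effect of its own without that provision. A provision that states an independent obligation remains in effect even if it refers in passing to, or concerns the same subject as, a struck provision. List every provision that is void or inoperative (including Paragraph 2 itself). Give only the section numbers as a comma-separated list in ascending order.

1, 2, 3, 4, 5, 6, 7, 8, 9

Paragraph 2 is struck. Paragraph 3 merely fixes the waiver condition for Paragraph 2; with Paragraph 2 gone it has nothing to operate on and falls away. Paragraph 4 operates only by reference to Paragraph 2, so it falls with Paragraph 2. Paragraph 8 makes Paragraph 4 an essential term, and Paragraph 4 has been rendered inoperative by the cascade; under Paragraph 8, the entire Agreement is therefore void. No provision of the Agreement survives.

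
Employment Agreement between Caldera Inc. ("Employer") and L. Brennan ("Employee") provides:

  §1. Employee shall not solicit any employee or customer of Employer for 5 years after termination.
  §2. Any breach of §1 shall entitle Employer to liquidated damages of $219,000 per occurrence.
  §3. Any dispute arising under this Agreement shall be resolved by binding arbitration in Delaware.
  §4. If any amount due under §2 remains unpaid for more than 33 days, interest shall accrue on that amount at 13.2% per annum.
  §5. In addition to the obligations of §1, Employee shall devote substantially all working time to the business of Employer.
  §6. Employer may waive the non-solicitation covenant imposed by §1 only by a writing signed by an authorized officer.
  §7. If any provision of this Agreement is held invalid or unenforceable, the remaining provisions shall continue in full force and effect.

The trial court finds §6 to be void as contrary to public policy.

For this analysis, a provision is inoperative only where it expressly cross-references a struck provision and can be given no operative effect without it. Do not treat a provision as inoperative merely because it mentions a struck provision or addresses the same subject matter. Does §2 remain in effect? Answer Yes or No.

Yes

§6 is struck. No other provision's operative terms depend on §6. §7 is a severability clause and preserves every provision that can still be given independent effect. That leaves §1, §2, §3, §4, §5, and §7 in effect. §2 is among the surviving provisions, so the answer is yes.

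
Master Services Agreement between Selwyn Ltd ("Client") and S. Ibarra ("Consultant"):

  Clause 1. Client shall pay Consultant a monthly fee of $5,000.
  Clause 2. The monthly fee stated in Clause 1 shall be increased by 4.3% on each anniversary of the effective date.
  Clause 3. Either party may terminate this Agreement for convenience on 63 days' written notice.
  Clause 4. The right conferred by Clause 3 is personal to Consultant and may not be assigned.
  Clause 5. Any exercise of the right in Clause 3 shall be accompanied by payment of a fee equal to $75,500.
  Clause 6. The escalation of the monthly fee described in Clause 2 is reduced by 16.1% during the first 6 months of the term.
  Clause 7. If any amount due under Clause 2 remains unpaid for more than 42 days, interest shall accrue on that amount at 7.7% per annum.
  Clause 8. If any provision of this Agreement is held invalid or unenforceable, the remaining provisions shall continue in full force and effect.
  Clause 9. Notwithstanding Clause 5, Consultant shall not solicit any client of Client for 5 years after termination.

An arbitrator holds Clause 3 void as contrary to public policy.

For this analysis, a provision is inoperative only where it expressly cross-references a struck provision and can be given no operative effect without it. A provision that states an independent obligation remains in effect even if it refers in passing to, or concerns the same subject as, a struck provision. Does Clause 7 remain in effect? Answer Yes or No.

Yes

Clause 3 is struck. The only function of Clause 4 is the non-assignment of Clause 3, so it cannot stand once Clause 3 is removed. Clause 5 operates only by reference to Clause 3, so it falls with Clause 3. Clause 9 mentions Clause 5 but its own obligation stands independently of Clause 5, so Clause 9 is not affected. Under the severability clause in Clause 8, the remaining provisions continue in force. The provisions still in force are Clause 1, Clause 2, Clause 6, Clause 7, Clause 8, and Clause 9. Clause 7 is among the surviving provisions, so the answer is yes.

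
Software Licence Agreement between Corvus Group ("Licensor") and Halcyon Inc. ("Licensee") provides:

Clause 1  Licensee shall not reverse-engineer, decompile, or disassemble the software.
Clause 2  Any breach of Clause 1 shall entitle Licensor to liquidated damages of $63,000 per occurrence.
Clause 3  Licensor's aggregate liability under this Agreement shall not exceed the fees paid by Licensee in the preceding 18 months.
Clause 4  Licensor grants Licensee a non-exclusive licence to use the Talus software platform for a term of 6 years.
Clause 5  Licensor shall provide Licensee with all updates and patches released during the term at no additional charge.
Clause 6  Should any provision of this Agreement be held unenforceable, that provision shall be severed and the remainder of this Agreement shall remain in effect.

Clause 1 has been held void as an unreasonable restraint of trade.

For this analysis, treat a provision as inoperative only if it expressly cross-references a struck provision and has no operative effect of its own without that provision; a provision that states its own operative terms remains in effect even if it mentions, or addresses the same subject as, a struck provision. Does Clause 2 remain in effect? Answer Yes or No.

No

Clause 1 is struck. Clause 2 has no operative effect of its own apart from Clause 1 and is therefore inoperative. Clause 6 is a severability clause and preserves every provision that can still be given independent effect. Clause 3, Clause 4, Clause 5, and Clause 6 remain in effect. Clause 2 is among the inoperative provisions, so the answer is no.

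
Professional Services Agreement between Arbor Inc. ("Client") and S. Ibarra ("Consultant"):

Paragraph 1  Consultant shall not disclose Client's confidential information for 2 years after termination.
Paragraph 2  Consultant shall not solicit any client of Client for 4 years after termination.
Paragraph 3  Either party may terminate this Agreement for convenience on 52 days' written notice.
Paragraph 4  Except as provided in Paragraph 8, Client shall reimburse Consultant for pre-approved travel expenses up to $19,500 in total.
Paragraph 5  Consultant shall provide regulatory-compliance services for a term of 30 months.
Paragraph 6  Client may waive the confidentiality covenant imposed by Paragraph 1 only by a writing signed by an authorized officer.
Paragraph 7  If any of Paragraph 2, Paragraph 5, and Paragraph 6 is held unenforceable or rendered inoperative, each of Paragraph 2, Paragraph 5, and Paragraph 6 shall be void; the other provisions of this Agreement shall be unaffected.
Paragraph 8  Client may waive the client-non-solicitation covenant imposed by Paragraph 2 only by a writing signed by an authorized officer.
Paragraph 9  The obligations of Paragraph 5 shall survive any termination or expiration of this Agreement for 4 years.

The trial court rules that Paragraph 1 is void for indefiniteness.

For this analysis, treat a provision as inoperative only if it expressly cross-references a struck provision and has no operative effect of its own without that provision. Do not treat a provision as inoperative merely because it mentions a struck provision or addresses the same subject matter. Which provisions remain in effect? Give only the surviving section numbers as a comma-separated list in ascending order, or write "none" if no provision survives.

3, 4, 7

Paragraph 1 is struck. Paragraph 6 has no operative effect of its own apart from Paragraph 1 and is therefore inoperative. Although Paragraph 4 refers to Paragraph 8, its operative terms do not depend on Paragraph 8, so it remains in effect. Paragraph 7 declares Paragraph 2, Paragraph 5, and Paragraph 6 mutually dependent; since one of them has fallen, all of them are of no effect. That brings down Paragraph 2 and Paragraph 5 as well. Paragraph 8 and Paragraph 9 in turn depend solely on a provision now struck and likewise fall. The remainder continues in force under Paragraph 7. The provisions still in force are Paragraph 3, Paragraph 4, and Paragraph 7.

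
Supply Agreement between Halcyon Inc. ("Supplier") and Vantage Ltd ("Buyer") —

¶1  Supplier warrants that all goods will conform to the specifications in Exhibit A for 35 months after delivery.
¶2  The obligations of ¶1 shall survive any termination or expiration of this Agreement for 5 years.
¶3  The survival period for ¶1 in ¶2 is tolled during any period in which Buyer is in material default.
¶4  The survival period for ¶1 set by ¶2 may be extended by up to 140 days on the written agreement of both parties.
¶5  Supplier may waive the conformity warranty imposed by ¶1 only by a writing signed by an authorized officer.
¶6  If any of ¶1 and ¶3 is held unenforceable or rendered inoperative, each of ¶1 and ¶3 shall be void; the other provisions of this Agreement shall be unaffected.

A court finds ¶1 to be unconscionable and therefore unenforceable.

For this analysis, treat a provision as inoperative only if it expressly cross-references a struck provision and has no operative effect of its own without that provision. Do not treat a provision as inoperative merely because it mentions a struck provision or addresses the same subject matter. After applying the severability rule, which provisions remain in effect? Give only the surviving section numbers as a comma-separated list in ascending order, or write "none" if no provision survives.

6

¶1 is struck. ¶2 operates only by reference to ¶1, so it falls with ¶1. ¶5 operates only by reference to ¶1, so it falls with ¶1. ¶3 has no operative effect of its own apart from ¶2 and is therefore inoperative. ¶4 does nothing except set the extension of the survival period for ¶1 by reference to ¶2; with ¶2 gone it has no independent effect and is inoperative. ¶6 declares ¶1 and ¶3 mutually dependent; since one of them has fallen, all of them are of no effect. The remainder continues in force under ¶6. Only ¶6 remains in effect.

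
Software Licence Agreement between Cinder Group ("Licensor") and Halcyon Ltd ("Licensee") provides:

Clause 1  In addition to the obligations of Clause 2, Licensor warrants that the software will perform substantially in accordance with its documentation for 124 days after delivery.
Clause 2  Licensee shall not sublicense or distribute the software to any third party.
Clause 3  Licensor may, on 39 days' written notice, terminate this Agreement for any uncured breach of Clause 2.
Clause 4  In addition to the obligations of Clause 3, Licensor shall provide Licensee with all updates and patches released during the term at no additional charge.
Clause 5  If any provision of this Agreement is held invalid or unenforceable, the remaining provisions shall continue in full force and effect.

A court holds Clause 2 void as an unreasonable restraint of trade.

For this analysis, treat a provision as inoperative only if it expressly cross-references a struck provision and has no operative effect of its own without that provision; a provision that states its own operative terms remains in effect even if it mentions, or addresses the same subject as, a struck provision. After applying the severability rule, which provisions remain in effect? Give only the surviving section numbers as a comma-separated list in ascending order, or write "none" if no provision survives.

Clause 2 is struck. Clause 3 merely fixes the termination right for breach of Clause 2; with Clause 2 gone it has nothing to operate on and falls away. Although Clause 4 refers to Clause 3, its operative terms do not depend on Clause 3, so it remains in effect. Although Clause 1 refers to Clause 2, its operative terms do not depend on Clause 2, so it remains in effect. Under the severability clause in Clause 5, the remaining provisions continue in force. Clause 1, Clause 4, and Clause 5 remain in effect.

1, 4, 5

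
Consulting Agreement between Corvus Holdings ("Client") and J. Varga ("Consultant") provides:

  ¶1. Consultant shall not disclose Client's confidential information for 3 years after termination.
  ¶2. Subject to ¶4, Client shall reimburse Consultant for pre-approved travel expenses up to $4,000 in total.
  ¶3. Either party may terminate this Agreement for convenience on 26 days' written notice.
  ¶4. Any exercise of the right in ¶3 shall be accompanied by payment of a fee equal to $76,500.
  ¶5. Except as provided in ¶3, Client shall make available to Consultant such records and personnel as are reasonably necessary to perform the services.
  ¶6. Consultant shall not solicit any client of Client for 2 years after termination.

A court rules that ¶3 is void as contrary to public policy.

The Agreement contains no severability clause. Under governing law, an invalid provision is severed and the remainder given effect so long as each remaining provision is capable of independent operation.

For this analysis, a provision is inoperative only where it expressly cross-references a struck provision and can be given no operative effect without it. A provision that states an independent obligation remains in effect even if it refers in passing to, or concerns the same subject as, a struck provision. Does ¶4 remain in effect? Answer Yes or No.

¶3 is struck. ¶4 merely fixes the exercise fee for ¶3; with ¶3 gone it has nothing to operate on and falls away. ¶5 mentions ¶3 but its own obligation stands independently of ¶3, so ¶5 is not affected. Although ¶2 refers to ¶4, its operative terms do not depend on ¶4, so it remains in effect. With no severability clause, the stated default rule severs what cannot stand and enforces each remaining provision that can operate on its own. ¶1, ¶2, ¶5, and ¶6 remain in effect. ¶4 is among the inoperative provisions, so the answer is no.

No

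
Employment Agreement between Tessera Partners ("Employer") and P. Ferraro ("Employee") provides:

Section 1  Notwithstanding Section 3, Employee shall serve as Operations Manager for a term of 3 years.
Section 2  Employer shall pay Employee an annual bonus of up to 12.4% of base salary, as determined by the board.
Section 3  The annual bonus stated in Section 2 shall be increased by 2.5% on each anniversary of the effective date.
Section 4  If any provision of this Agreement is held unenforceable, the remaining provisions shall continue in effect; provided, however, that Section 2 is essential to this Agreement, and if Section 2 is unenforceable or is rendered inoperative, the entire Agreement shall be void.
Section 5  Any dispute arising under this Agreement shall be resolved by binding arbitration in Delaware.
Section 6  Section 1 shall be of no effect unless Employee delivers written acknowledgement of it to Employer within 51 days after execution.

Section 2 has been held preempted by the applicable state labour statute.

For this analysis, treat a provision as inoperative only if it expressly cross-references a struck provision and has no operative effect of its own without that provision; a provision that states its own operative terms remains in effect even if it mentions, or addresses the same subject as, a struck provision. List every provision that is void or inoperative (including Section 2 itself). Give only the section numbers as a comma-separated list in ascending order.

1, 2, 3, 4, 5, 6

Section 2 is struck. Section 3 does nothing except set the escalation of the annual bonus by reference to Section 2; with Section 2 gone it has no independent effect and is inoperative. Section 4 makes Section 2 an essential term, and Section 2 is the provision held invalid; under Section 4, the entire Agreement is therefore void. No provision of the Agreement survives.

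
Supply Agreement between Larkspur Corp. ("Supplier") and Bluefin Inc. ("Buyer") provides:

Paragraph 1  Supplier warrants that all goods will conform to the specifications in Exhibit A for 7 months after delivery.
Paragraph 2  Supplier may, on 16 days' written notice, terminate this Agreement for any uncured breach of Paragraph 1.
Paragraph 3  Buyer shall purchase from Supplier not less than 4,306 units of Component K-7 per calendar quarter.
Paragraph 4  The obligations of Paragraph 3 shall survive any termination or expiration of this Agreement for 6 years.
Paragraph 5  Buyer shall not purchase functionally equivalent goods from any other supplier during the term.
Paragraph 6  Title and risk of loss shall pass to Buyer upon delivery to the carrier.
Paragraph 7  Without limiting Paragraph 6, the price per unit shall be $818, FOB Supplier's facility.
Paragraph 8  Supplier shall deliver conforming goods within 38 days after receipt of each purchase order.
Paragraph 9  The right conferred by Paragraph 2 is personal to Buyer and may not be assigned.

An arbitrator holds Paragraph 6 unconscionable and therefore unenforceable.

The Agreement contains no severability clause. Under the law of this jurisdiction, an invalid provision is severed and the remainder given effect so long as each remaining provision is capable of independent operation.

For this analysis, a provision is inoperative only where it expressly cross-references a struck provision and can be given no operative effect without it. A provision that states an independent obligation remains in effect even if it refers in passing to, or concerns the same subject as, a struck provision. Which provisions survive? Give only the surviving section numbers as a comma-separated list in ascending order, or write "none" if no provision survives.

1, 2, 3, 4, 5, 7, 8, 9

Paragraph 6 is struck. Although Paragraph 7 refers to Paragraph 6, its operative terms do not depend on Paragraph 6, so it remains in effect. Nothing else in the Agreement is defined by reference to Paragraph 6. Under the stated default rule, only provisions that cannot operate independently fall away; the rest are enforced. Paragraph 1, Paragraph 2, Paragraph 3, Paragraph 4, Paragraph 5, Paragraph 7, Paragraph 8, and Paragraph 9 remain in effect.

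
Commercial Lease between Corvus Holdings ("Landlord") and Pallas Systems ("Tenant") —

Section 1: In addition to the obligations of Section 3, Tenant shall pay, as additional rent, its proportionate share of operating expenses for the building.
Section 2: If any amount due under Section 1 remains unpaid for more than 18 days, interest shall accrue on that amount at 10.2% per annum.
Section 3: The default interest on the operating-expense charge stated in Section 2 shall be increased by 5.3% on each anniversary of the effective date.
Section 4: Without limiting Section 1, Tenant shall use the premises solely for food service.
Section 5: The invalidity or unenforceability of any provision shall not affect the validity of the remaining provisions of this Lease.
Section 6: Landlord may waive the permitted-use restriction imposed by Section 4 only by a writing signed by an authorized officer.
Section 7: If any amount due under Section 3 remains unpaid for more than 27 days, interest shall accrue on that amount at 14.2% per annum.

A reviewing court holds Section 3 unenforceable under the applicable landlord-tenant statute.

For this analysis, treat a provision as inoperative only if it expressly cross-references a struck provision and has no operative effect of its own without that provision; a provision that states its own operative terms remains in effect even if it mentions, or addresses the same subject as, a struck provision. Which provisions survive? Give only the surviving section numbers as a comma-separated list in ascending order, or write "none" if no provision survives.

Section 3 is struck. Section 7 has no operative effect of its own apart from Section 3 and is therefore inoperative. Section 1 mentions Section 3 but its own obligation stands independently of Section 3, so Section 1 is not affected. Section 5 is a severability clause and preserves every provision that can still be given independent effect. That leaves Section 1, Section 2, Section 4, Section 5, and Section 6 in effect.

1, 2, 4, 5, 6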